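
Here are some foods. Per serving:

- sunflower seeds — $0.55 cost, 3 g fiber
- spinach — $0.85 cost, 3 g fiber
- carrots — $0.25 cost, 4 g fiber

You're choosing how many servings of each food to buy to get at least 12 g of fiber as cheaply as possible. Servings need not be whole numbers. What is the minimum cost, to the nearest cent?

$0.75

Cost per g of fiber: carrots $0.0625, sunflower seeds $0.1833, spinach $0.2833.
With no serving limits, use only carrots: 12 g / 4 g = 3 servings × $0.25 = $0.75.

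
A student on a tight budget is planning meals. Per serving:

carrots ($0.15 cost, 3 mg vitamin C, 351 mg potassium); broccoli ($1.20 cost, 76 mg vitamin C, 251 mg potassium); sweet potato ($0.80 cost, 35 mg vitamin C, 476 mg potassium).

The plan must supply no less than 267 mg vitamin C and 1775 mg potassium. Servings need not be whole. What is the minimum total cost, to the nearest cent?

$4.48

A basic optimal solution has at most two foods positive. Try each food alone and each pair with both targets met exactly.
carrots only: max(267/3, 1775/351) = 89 servings → $13.35.
broccoli only: max(267/76, 1775/251) = 7.072 servings → $8.49.
sweet potato only: max(267/35, 1775/476) = 7.629 servings → $6.10.
carrots + broccoli with both tight: 2.619 servings and 3.41 servings → $4.48.
carrots + sweet potato: the both-tight solution has a negative serving — not a feasible corner.
broccoli + sweet potato with both tight: 2.372 servings and 2.478 servings → $4.83.
Cheapest feasible corner: $4.48.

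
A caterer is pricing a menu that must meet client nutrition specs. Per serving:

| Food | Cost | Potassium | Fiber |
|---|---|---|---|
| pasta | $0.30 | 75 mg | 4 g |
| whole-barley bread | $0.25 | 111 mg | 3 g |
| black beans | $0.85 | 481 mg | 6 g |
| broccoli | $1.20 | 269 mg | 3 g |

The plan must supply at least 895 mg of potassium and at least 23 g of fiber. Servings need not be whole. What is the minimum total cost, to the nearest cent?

Check every corner: each single food scaled to meet both minima, and each pair solved so both constraints bind.
pasta only: max(895/75, 23/4) = 11.93 servings → $3.58.
whole-barley bread only: max(895/111, 23/3) = 8.063 servings → $2.02.
black beans only: max(895/481, 23/6) = 3.833 servings → $3.26.
broccoli only: max(895/269, 23/3) = 7.667 servings → $9.20.
pasta + whole-barley bread with both targets exact would need a negative amount; discard.
pasta + black beans with both tight: 3.862 servings and 1.258 servings → $2.23.
pasta + broccoli with both tight: 4.115 servings and 2.18 servings → $3.85.
whole-barley bread + black beans with both tight: 7.327 servings and 0.1699 servings → $1.98.
whole-barley bread + broccoli with both tight: 7.388 servings and 0.2785 servings → $2.18.
black beans + broccoli with both targets exact would need a negative amount; discard.
The minimum over all feasible corners is $1.98.

$1.98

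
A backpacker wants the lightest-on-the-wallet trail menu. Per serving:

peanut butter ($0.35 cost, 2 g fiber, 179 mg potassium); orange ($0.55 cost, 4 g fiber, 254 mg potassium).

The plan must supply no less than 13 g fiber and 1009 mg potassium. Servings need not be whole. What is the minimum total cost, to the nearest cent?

$2.05

For a min-cost LP with two ≥-constraints, a basic feasible solution has at most two positive variables.
peanut butter only: max(13/2, 1009/179) = 6.5 servings → $2.27.
orange only: max(13/4, 1009/254) = 3.972 servings → $2.18.
peanut butter + orange with both tight: 3.529 servings and 1.486 servings → $2.05.
So the least-cost plan costs $2.05.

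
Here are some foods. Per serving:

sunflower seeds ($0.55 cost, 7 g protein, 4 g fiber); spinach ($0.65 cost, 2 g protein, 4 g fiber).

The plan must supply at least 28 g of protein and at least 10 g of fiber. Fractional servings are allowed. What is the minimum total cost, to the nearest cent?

$2.20

The cheapest plan sits at a corner of the feasible region — with two constraints it uses at most two foods.
sunflower seeds only: max(28/7, 10/4) = 4 servings → $2.20.
spinach only: max(28/2, 10/4) = 14 servings → $9.10.
sunflower seeds + spinach with both targets exact would need a negative amount; discard.
The minimum over all feasible corners is $2.20.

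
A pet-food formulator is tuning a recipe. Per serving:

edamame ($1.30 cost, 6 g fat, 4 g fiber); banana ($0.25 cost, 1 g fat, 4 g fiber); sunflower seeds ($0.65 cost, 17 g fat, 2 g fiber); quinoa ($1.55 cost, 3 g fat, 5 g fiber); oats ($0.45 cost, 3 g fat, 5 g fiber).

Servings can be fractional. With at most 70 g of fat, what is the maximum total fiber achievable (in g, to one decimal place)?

280.0 g

Fiber per g fat: banana 4, quinoa 1.667, oats 1.667, edamame 0.6667, sunflower seeds 0.1176.
With no serving limits, spend the whole fat allowance on banana: 70 g / 1 g × 4 g = 280.0 g.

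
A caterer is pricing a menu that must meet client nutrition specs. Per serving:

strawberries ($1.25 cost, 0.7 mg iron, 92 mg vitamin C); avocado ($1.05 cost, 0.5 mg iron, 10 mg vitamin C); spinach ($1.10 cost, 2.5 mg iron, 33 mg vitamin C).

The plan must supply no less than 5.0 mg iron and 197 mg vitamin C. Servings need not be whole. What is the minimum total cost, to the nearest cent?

$3.69

Check every corner: each single food scaled to meet both minima, and each pair solved so both constraints bind.
strawberries only: max(5.0/0.7, 197/92) = 7.143 servings → $8.93.
avocado only: max(5.0/0.5, 197/10) = 19.7 servings → $20.68.
spinach only: max(5.0/2.5, 197/33) = 5.97 servings → $6.57.
strawberries + avocado with both tight: 1.244 servings and 8.259 servings → $10.23.
strawberries + spinach with both tight: 1.583 servings and 1.557 servings → $3.69.
avocado + spinach: the both-tight solution has a negative serving — not a feasible corner.
So the least-cost plan costs $3.69.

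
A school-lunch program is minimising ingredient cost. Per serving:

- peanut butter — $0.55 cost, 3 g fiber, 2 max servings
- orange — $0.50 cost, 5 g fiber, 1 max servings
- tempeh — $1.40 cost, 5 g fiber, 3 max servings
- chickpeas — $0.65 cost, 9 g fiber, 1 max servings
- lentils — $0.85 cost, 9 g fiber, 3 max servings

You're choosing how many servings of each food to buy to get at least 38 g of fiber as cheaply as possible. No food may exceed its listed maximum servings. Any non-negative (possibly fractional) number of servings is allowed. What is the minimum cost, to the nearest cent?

$3.40

Cost per g of fiber: chickpeas $0.0722, lentils $0.0944, orange $0.1000, peanut butter $0.1833, tempeh $0.2800.
Take 1 serving of chickpeas: +9.0 g fiber for $0.65 (total $0.65, still need 29.0 g).
Take 3 servings of lentils: +27.0 g fiber for $2.55 (total $3.20, still need 2.0 g).
Take 0.4 servings of orange: +2.0 g fiber for $0.20 (total $3.40, still need 0.0 g).
Filling from the cheapest source first is optimal under one linear minimum: $3.40.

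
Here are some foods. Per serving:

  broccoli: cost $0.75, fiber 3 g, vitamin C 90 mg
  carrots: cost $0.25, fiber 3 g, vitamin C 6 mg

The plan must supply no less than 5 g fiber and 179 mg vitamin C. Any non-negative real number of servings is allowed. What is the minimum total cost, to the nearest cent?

Compare the cost at each extreme point of the feasible region.
broccoli only: max(5/3, 179/90) = 1.989 servings → $1.49.
carrots only: max(5/3, 179/6) = 29.83 servings → $7.46.
broccoli + carrots: the both-tight solution has a negative serving — not a feasible corner.
So the least-cost plan costs $1.49.

$1.49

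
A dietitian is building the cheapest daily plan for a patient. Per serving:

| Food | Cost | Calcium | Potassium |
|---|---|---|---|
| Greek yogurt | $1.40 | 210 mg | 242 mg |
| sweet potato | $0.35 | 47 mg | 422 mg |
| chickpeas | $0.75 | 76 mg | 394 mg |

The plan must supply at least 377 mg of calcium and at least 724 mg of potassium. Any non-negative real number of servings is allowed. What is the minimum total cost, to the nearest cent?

With two linear requirements the optimum uses one or two foods; enumerate the corners.
Greek yogurt only: max(377/210, 724/242) = 2.992 servings → $4.19.
sweet potato only: max(377/47, 724/422) = 8.021 servings → $2.81.
chickpeas only: max(377/76, 724/394) = 4.961 servings → $3.72.
Greek yogurt + sweet potato with both tight: 1.619 servings and 0.7872 servings → $2.54.
Greek yogurt + chickpeas with both tight: 1.453 servings and 0.945 servings → $2.74.
sweet potato + chickpeas: intersection lies outside the first quadrant.
So the least-cost plan costs $2.54.

$2.54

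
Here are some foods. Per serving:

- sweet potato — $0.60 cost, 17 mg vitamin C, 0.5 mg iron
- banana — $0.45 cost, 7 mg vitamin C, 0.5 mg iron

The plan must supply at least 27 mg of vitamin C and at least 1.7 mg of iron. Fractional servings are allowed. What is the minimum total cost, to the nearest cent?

$1.58

For a min-cost LP with two ≥-constraints, a basic feasible solution has at most two positive variables.
sweet potato only: max(27/17, 1.7/0.5) = 3.4 servings → $2.04.
banana only: max(27/7, 1.7/0.5) = 3.857 servings → $1.74.
sweet potato + banana with both tight: 0.32 servings and 3.08 servings → $1.58.
So the least-cost plan costs $1.58.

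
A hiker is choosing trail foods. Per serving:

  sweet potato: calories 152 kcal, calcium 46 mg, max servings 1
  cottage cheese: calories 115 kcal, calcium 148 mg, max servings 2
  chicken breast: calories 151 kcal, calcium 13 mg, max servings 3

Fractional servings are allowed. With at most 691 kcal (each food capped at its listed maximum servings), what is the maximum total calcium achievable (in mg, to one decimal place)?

Calcium per kcal: cottage cheese 1.287, sweet potato 0.3026, chicken breast 0.08609.
Take 2 servings of cottage cheese: uses 230 kcal, +296.0 mg calcium (running total 296.0 mg).
Take 1 serving of sweet potato: uses 152 kcal, +46.0 mg calcium (running total 342.0 mg).
Take 2.046 servings of chicken breast: uses 309 kcal, +26.6 mg calcium (running total 368.6 mg).
Filling greedily by calcium-per-kcal is optimal for one linear limit, giving 368.6 mg.

368.6 mg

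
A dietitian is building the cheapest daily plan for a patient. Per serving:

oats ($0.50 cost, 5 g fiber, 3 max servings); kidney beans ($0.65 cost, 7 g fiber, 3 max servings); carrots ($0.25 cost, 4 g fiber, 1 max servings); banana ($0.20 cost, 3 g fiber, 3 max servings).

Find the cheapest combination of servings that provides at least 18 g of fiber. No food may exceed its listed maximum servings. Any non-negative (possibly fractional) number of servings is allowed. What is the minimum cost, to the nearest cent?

Cost per g of fiber: carrots $0.0625, banana $0.0667, kidney beans $0.0929, oats $0.1000.
Take 1 serving of carrots: +4.0 g fiber for $0.25 (total $0.25, still need 14.0 g).
Take 3 servings of banana: +9.0 g fiber for $0.60 (total $0.85, still need 5.0 g).
Take 0.7143 servings of kidney beans: +5.0 g fiber for $0.46 (total $1.31, still need 0.0 g).
Greedy by cheapest-per-g is optimal for a single linear constraint, so the minimum cost is $1.31.

$1.31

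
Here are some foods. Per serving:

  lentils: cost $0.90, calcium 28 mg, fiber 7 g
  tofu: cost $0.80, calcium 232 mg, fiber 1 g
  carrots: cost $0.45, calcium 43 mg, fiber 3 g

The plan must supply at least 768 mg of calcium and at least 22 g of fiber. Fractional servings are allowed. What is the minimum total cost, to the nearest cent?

$4.65

Check every corner: each single food scaled to meet both minima, and each pair solved so both constraints bind.
lentils only: max(768/28, 22/7) = 27.43 servings → $24.69.
tofu only: max(768/232, 22/1) = 22 servings → $17.60.
carrots only: max(768/43, 22/3) = 17.86 servings → $8.04.
lentils + tofu with both tight: 2.717 servings and 2.982 servings → $4.83.
lentils + carrots with both targets exact would need a negative amount; discard.
tofu + carrots with both tight: 2.08 servings and 6.64 servings → $4.65.
So the least-cost plan costs $4.65.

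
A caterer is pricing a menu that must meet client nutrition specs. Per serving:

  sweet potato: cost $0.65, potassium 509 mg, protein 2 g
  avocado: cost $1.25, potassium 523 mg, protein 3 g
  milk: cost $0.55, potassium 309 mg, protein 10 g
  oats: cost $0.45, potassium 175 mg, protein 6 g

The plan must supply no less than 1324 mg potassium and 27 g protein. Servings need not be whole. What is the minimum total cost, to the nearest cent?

$2.08

Two binding constraints pin down two serving amounts, so the optimal mix uses at most two foods. The candidates are each food alone (scaled to the tighter of potassium/protein) and each pair with both constraints tight.
sweet potato only: max(1324/509, 27/2) = 13.5 servings → $8.78.
avocado only: max(1324/523, 27/3) = 9 servings → $11.25.
milk only: max(1324/309, 27/10) = 4.285 servings → $2.36.
oats only: max(1324/175, 27/6) = 7.566 servings → $3.40.
sweet potato + avocado: the both-tight solution has a negative serving — not a feasible corner.
sweet potato + milk with both tight: 1.095 servings and 2.481 servings → $2.08.
sweet potato + oats with both tight: 1.19 servings and 4.103 servings → $2.62.
avocado + milk with both tight: 1.138 servings and 2.359 servings → $2.72.
avocado + oats with both tight: 1.232 servings and 3.884 servings → $3.29.
milk + oats: intersection lies outside the first quadrant.
The minimum over all feasible corners is $2.08.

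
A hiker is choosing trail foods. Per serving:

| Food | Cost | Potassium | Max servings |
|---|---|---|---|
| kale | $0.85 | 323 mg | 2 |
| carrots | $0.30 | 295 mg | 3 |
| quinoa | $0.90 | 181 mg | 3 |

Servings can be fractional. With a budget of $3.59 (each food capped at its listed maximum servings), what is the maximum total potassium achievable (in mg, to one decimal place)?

Potassium per dollar: carrots 983.3, kale 380, quinoa 201.1.
Take 3 servings of carrots: spends $0.90, +885.0 mg potassium (running total 885.0 mg).
Take 2 servings of kale: spends $1.70, +646.0 mg potassium (running total 1531.0 mg).
Take 1.1 servings of quinoa: spends $0.99, +199.1 mg potassium (running total 1730.1 mg).
Filling greedily by potassium-per-dollar is optimal for one linear limit, giving 1730.1 mg.

1730.1 mg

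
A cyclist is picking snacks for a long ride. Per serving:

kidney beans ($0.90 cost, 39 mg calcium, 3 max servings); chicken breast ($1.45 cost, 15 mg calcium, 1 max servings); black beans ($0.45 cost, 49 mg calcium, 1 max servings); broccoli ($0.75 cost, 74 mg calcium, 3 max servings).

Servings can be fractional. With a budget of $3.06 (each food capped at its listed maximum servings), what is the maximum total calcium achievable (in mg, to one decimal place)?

Calcium per dollar: black beans 108.9, broccoli 98.67, kidney beans 43.33, chicken breast 10.34.
Take 1 serving of black beans: spends $0.45, +49.0 mg calcium (running total 49.0 mg).
Take 3 servings of broccoli: spends $2.25, +222.0 mg calcium (running total 271.0 mg).
Take 0.4 servings of kidney beans: spends $0.36, +15.6 mg calcium (running total 286.6 mg).
Greedy by best ratio exhausts the cost allowance optimally: 286.6 mg.

286.6 mg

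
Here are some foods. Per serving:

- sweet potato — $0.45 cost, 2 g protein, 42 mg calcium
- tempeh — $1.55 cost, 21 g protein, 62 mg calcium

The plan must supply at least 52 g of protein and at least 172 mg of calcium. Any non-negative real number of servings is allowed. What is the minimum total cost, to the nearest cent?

At the optimum either one food covers both requirements or two foods hit both targets exactly; no other combination can be cheaper.
sweet potato only: max(52/2, 172/42) = 26 servings → $11.70.
tempeh only: max(52/21, 172/62) = 2.774 servings → $4.30.
sweet potato + tempeh with both tight: 0.5119 servings and 2.427 servings → $3.99.
So the least-cost plan costs $3.99.

$3.99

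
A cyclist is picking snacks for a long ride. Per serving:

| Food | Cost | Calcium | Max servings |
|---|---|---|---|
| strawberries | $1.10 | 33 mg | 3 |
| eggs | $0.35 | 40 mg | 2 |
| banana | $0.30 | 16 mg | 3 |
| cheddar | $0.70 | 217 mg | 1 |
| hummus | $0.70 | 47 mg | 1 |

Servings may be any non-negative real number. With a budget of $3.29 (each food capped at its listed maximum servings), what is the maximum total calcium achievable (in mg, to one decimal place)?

Calcium per dollar: cheddar 310, eggs 114.3, hummus 67.14, banana 53.33, strawberries 30.
Take 1 serving of cheddar: spends $0.70, +217.0 mg calcium (running total 217.0 mg).
Take 2 servings of eggs: spends $0.70, +80.0 mg calcium (running total 297.0 mg).
Take 1 serving of hummus: spends $0.70, +47.0 mg calcium (running total 344.0 mg).
Take 3 servings of banana: spends $0.90, +48.0 mg calcium (running total 392.0 mg).
Take 0.2636 servings of strawberries: spends $0.29, +8.7 mg calcium (running total 400.7 mg).
Greedy by best ratio exhausts the cost allowance optimally: 400.7 mg.

400.7 mg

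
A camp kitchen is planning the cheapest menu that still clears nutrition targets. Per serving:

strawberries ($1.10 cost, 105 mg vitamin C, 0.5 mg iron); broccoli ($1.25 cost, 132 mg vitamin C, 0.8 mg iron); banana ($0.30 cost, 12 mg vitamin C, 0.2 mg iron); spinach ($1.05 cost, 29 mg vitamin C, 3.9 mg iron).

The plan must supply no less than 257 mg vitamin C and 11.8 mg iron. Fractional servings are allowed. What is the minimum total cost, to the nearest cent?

$4.57

strawberries only: max(257/105, 11.8/0.5) = 23.6 servings → $25.96.
broccoli only: max(257/132, 11.8/0.8) = 14.75 servings → $18.44.
banana only: max(257/12, 11.8/0.2) = 59 servings → $17.70.
spinach only: max(257/29, 11.8/3.9) = 8.862 servings → $9.31.
strawberries + broccoli: intersection lies outside the first quadrant.
strawberries + banana: the both-tight solution has a negative serving — not a feasible corner.
strawberries + spinach with both tight: 1.671 servings and 2.811 servings → $4.79.
broccoli + banana: the both-tight solution has a negative serving — not a feasible corner.
broccoli + spinach with both tight: 1.343 servings and 2.75 servings → $4.57.
banana + spinach with both tight: 16.1 servings and 2.2 servings → $7.14.
So the least-cost plan costs $4.57.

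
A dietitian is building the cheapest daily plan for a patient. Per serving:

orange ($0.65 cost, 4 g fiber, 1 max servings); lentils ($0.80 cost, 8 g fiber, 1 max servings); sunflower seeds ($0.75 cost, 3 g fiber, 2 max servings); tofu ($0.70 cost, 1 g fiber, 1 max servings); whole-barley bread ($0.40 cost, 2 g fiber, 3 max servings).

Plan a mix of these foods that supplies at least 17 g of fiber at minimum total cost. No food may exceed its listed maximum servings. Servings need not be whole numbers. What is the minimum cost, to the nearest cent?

$2.45

Cost per g of fiber: lentils $0.1000, orange $0.1625, whole-barley bread $0.2000, sunflower seeds $0.2500, tofu $0.7000.
Take 1 serving of lentils: +8.0 g fiber for $0.80 (total $0.80, still need 9.0 g).
Take 1 serving of orange: +4.0 g fiber for $0.65 (total $1.45, still need 5.0 g).
Take 2.5 servings of whole-barley bread: +5.0 g fiber for $1.00 (total $2.45, still need 0.0 g).
Greedy by cheapest-per-g is optimal for a single linear constraint, so the minimum cost is $2.45.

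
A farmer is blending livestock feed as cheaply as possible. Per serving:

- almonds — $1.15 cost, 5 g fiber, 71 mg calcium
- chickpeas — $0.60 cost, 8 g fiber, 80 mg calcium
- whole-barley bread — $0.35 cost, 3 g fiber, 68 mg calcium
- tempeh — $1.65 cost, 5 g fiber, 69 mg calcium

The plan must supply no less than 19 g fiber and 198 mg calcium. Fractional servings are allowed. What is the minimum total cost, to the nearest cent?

$1.45

With two linear requirements the optimum uses one or two foods; enumerate the corners.
almonds only: max(19/5, 198/71) = 3.8 servings → $4.37.
chickpeas only: max(19/8, 198/80) = 2.475 servings → $1.49.
whole-barley bread only: max(19/3, 198/68) = 6.333 servings → $2.22.
tempeh only: max(19/5, 198/69) = 3.8 servings → $6.27.
almonds + chickpeas with both tight: 0.381 servings and 2.137 servings → $1.72.
almonds + whole-barley bread: intersection lies outside the first quadrant.
almonds + tempeh: intersection lies outside the first quadrant.
chickpeas + whole-barley bread with both tight: 2.296 servings and 0.2105 servings → $1.45.
chickpeas + tempeh with both tight: 2.112 servings and 0.4211 servings → $1.96.
whole-barley bread + tempeh: the both-tight solution has a negative serving — not a feasible corner.
Cheapest feasible corner: $1.45.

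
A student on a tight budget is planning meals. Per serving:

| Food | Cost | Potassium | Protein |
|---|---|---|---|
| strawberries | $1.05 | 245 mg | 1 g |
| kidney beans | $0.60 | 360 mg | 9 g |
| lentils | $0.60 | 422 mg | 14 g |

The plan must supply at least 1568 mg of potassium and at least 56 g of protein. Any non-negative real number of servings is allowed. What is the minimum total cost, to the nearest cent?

$2.40

This is a tiny linear program; its minimum lies at a vertex of the feasible set. List the vertices and price them.
strawberries only: max(1568/245, 56/1) = 56 servings → $58.80.
kidney beans only: max(1568/360, 56/9) = 6.222 servings → $3.73.
lentils only: max(1568/422, 56/14) = 4 servings → $2.40.
strawberries + kidney beans: the both-tight solution has a negative serving — not a feasible corner.
strawberries + lentils: intersection lies outside the first quadrant.
kidney beans + lentils: the both-tight solution has a negative serving — not a feasible corner.
So the least-cost plan costs $2.40.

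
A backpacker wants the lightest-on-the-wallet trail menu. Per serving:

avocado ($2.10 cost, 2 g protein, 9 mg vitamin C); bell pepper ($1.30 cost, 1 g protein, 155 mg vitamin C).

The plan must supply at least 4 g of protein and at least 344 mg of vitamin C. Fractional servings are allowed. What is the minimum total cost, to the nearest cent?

$4.74

This is a tiny linear program; its minimum lies at a vertex of the feasible set. List the vertices and price them.
avocado only: max(4/2, 344/9) = 38.22 servings → $80.27.
bell pepper only: max(4/1, 344/155) = 4 servings → $5.20.
avocado + bell pepper with both tight: 0.9169 servings and 2.166 servings → $4.74.
So the least-cost plan costs $4.74.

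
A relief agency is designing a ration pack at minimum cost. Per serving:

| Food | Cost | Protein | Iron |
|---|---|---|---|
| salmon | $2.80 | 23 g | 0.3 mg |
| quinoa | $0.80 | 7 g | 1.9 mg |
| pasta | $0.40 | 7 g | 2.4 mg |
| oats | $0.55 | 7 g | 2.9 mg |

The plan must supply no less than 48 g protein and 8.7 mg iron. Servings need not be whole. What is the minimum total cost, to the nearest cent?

$2.74

Minimising a linear cost over {protein ≥ 48, iron ≥ 8.7, servings ≥ 0} — the optimum is at a vertex, using one or two foods.
salmon only: max(48/23, 8.7/0.3) = 29 servings → $81.20.
quinoa only: max(48/7, 8.7/1.9) = 6.857 servings → $5.49.
pasta only: max(48/7, 8.7/2.4) = 6.857 servings → $2.74.
oats only: max(48/7, 8.7/2.9) = 6.857 servings → $3.77.
salmon + quinoa with both tight: 0.7284 servings and 4.464 servings → $5.61.
salmon + pasta with both tight: 1.023 servings and 3.497 servings → $4.26.
salmon + oats with both tight: 1.212 servings and 2.875 servings → $4.97.
quinoa + pasta: the both-tight solution has a negative serving — not a feasible corner.
quinoa + oats: the both-tight solution has a negative serving — not a feasible corner.
pasta + oats: the both-tight solution has a negative serving — not a feasible corner.
Cheapest feasible corner: $2.74.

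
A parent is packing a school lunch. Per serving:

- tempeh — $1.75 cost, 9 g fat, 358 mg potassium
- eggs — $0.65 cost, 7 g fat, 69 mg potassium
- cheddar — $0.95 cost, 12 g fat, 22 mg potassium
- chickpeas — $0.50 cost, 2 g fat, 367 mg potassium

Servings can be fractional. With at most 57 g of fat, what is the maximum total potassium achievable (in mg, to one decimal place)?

10459.5 mg

Potassium per g fat: chickpeas 183.5, tempeh 39.78, eggs 9.857, cheddar 1.833.
With no serving limits, spend the whole fat allowance on chickpeas: 57 g / 2 g × 367 mg = 10459.5 mg.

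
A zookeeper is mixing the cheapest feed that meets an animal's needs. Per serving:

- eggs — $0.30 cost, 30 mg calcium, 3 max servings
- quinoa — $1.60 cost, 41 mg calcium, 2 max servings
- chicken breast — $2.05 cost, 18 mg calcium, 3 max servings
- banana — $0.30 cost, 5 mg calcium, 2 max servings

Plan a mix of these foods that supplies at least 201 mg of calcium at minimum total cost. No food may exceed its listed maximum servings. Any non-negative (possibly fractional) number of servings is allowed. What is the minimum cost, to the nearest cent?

Cost per mg of calcium: eggs $0.0100, quinoa $0.0390, banana $0.0600, chicken breast $0.1139.
Take 3 servings of eggs: +90.0 mg calcium for $0.90 (total $0.90, still need 111.0 mg).
Take 2 servings of quinoa: +82.0 mg calcium for $3.20 (total $4.10, still need 29.0 mg).
Take 2 servings of banana: +10.0 mg calcium for $0.60 (total $4.70, still need 19.0 mg).
Take 1.056 servings of chicken breast: +19.0 mg calcium for $2.16 (total $6.86, still need 0.0 mg).
Greedy by cheapest-per-mg is optimal for a single linear constraint, so the minimum cost is $6.86.

$6.86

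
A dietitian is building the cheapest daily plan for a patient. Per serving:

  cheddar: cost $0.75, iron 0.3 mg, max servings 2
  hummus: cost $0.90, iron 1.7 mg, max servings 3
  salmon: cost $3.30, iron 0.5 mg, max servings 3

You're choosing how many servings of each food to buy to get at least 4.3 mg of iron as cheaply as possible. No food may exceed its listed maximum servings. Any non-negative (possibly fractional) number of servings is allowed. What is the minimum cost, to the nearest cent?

Cost per mg of iron: hummus $0.5294, cheddar $2.5000, salmon $6.6000.
Take 2.529 servings of hummus: +4.3 mg iron for $2.28 (total $2.28, still need 0.0 mg).
Greedy by cheapest-per-mg is optimal for a single linear constraint, so the minimum cost is $2.28.

$2.28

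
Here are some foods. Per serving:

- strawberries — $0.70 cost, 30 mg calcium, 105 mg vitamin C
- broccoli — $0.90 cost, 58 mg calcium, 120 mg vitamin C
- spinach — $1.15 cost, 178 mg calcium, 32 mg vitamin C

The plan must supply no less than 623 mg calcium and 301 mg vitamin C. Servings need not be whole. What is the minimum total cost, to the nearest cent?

Compare the cost at each extreme point of the feasible region.
strawberries only: max(623/30, 301/105) = 20.77 servings → $14.54.
broccoli only: max(623/58, 301/120) = 10.74 servings → $9.67.
spinach only: max(623/178, 301/32) = 9.406 servings → $10.82.
strawberries + broccoli with both targets exact would need a negative amount; discard.
strawberries + spinach with both tight: 1.897 servings and 3.18 servings → $4.99.
broccoli + spinach with both tight: 1.725 servings and 2.938 servings → $4.93.
So the least-cost plan costs $4.93.

$4.93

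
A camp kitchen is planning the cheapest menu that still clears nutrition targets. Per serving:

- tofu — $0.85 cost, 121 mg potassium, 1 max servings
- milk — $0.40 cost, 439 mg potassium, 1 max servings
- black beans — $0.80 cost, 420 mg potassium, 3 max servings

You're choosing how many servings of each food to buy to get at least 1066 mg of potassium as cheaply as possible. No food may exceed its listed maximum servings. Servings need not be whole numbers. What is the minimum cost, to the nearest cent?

$1.59

Cost per mg of potassium: milk $0.0009, black beans $0.0019, tofu $0.0070.
Take 1 serving of milk: +439.0 mg potassium for $0.40 (total $0.40, still need 627.0 mg).
Take 1.493 servings of black beans: +627.0 mg potassium for $1.19 (total $1.59, still need 0.0 mg).
Filling from the cheapest source first is optimal under one linear minimum: $1.59.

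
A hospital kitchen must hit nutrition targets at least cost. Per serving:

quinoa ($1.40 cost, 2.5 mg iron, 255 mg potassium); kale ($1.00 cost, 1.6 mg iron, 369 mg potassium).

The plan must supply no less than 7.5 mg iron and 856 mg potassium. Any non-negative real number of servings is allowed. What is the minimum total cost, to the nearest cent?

$4.25

An LP optimum is at a vertex; with two nutrient constraints at most two foods are used. Check each candidate.
quinoa only: max(7.5/2.5, 856/255) = 3.357 servings → $4.70.
kale only: max(7.5/1.6, 856/369) = 4.688 servings → $4.69.
quinoa + kale with both tight: 2.717 servings and 0.4422 servings → $4.25.
Cheapest feasible corner: $4.25.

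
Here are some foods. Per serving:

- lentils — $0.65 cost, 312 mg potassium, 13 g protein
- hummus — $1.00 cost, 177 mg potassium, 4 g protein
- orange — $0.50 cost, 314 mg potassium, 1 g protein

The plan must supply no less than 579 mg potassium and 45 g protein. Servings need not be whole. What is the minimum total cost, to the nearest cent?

Check every corner: each single food scaled to meet both minima, and each pair solved so both constraints bind.
lentils only: max(579/312, 45/13) = 3.462 servings → $2.25.
hummus only: max(579/177, 45/4) = 11.25 servings → $11.25.
orange only: max(579/314, 45/1) = 45 servings → $22.50.
lentils + hummus: intersection lies outside the first quadrant.
lentils + orange: intersection lies outside the first quadrant.
hummus + orange: the both-tight solution has a negative serving — not a feasible corner.
The minimum over all feasible corners is $2.25.

$2.25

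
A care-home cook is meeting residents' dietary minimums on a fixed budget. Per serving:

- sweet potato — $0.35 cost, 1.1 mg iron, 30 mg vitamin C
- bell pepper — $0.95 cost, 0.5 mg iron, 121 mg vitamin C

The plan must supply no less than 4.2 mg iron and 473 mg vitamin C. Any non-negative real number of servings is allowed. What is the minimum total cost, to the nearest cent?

$3.98

A basic optimal solution has at most two foods positive. Try each food alone and each pair with both targets met exactly.
sweet potato only: max(4.2/1.1, 473/30) = 15.77 servings → $5.52.
bell pepper only: max(4.2/0.5, 473/121) = 8.4 servings → $7.98.
sweet potato + bell pepper with both tight: 2.301 servings and 3.339 servings → $3.98.
The minimum over all feasible corners is $3.98.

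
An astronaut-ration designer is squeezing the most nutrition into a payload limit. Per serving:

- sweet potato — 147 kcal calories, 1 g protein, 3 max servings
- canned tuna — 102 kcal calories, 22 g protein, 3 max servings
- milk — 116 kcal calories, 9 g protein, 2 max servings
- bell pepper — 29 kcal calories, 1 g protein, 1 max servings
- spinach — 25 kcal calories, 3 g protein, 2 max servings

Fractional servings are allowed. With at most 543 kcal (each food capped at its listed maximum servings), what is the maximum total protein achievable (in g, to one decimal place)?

Protein per kcal: canned tuna 0.2157, spinach 0.12, milk 0.07759, bell pepper 0.03448, sweet potato 0.006803.
Take 3 servings of canned tuna: uses 306 kcal, +66.0 g protein (running total 66.0 g).
Take 2 servings of spinach: uses 50 kcal, +6.0 g protein (running total 72.0 g).
Take 1.612 servings of milk: uses 187 kcal, +14.5 g protein (running total 86.5 g).
Greedy by best ratio exhausts the calories allowance optimally: 86.5 g.

86.5 g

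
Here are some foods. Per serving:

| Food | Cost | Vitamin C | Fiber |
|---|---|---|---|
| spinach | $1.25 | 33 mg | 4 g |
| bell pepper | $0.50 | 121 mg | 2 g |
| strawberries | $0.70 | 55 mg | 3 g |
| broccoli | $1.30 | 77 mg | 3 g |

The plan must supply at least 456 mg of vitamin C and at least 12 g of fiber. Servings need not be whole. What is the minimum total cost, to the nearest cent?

$2.89

spinach only: max(456/33, 12/4) = 13.82 servings → $17.27.
bell pepper only: max(456/121, 12/2) = 6 servings → $3.00.
strawberries only: max(456/55, 12/3) = 8.291 servings → $5.80.
broccoli only: max(456/77, 12/3) = 5.922 servings → $7.70.
spinach + bell pepper with both tight: 1.292 servings and 3.416 servings → $3.32.
spinach + strawberries: the both-tight solution has a negative serving — not a feasible corner.
spinach + broccoli: intersection lies outside the first quadrant.
bell pepper + strawberries with both tight: 2.798 servings and 2.134 servings → $2.89.
bell pepper + broccoli with both tight: 2.124 servings and 2.584 servings → $4.42.
strawberries + broccoli: the both-tight solution has a negative serving — not a feasible corner.
The minimum over all feasible corners is $2.89.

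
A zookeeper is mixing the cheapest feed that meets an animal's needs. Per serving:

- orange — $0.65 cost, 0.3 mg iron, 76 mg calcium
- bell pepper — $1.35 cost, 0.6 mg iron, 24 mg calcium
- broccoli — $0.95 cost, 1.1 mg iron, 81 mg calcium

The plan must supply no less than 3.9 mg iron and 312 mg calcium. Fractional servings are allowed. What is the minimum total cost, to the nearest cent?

$3.55

At the optimum either one food covers both requirements or two foods hit both targets exactly; no other combination can be cheaper.
orange only: max(3.9/0.3, 312/76) = 13 servings → $8.45.
bell pepper only: max(3.9/0.6, 312/24) = 13 servings → $17.55.
broccoli only: max(3.9/1.1, 312/81) = 3.852 servings → $3.66.
orange + bell pepper with both tight: 2.438 servings and 5.281 servings → $8.71.
orange + broccoli with both tight: 0.4604 servings and 3.42 servings → $3.55.
bell pepper + broccoli: intersection lies outside the first quadrant.
Cheapest feasible corner: $3.55.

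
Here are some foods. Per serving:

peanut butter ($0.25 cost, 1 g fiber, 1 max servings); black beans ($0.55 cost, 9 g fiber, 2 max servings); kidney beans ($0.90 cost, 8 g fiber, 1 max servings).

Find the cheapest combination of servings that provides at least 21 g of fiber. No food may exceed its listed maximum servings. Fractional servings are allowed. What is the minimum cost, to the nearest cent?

Cost per g of fiber: black beans $0.0611, kidney beans $0.1125, peanut butter $0.2500.
Take 2 servings of black beans: +18.0 g fiber for $1.10 (total $1.10, still need 3.0 g).
Take 0.375 servings of kidney beans: +3.0 g fiber for $0.34 (total $1.44, still need 0.0 g).
Greedy by cheapest-per-g is optimal for a single linear constraint, so the minimum cost is $1.44.

$1.44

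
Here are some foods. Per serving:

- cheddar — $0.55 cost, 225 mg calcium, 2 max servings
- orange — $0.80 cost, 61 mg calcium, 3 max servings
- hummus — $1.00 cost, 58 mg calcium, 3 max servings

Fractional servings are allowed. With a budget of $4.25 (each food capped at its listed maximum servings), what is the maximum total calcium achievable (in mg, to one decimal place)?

Calcium per dollar: cheddar 409.1, orange 76.25, hummus 58.
Take 2 servings of cheddar: spends $1.10, +450.0 mg calcium (running total 450.0 mg).
Take 3 servings of orange: spends $2.40, +183.0 mg calcium (running total 633.0 mg).
Take 0.75 servings of hummus: spends $0.75, +43.5 mg calcium (running total 676.5 mg).
Filling greedily by calcium-per-dollar is optimal for one linear limit, giving 676.5 mg.

676.5 mg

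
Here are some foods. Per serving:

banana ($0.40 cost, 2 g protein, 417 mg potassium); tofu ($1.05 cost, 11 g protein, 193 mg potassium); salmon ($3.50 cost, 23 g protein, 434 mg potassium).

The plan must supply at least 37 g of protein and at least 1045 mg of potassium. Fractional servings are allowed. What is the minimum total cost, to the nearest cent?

Two binding constraints pin down two serving amounts, so the optimal mix uses at most two foods. The candidates are each food alone (scaled to the tighter of protein/potassium) and each pair with both constraints tight.
banana only: max(37/2, 1045/417) = 18.5 servings → $7.40.
tofu only: max(37/11, 1045/193) = 5.415 servings → $5.69.
salmon only: max(37/23, 1045/434) = 2.408 servings → $8.43.
banana + tofu with both tight: 1.036 servings and 3.175 servings → $3.75.
banana + salmon with both tight: 0.9145 servings and 1.529 servings → $5.72.
tofu + salmon: intersection lies outside the first quadrant.
Cheapest feasible corner: $3.75.

$3.75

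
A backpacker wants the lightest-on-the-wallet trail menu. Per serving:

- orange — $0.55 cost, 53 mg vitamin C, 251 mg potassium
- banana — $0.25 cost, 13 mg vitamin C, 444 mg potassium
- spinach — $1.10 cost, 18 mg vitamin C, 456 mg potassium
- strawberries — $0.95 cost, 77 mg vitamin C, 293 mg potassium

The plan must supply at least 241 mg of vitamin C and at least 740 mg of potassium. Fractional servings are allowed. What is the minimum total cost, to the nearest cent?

Two binding constraints pin down two serving amounts, so the optimal mix uses at most two foods. The candidates are each food alone (scaled to the tighter of vitamin C/potassium) and each pair with both constraints tight.
orange only: max(241/53, 740/251) = 4.547 servings → $2.50.
banana only: max(241/13, 740/444) = 18.54 servings → $4.63.
spinach only: max(241/18, 740/456) = 13.39 servings → $14.73.
strawberries only: max(241/77, 740/293) = 3.13 servings → $2.97.
orange + banana: intersection lies outside the first quadrant.
orange + spinach with both targets exact would need a negative amount; discard.
orange + strawberries: the both-tight solution has a negative serving — not a feasible corner.
banana + spinach: the both-tight solution has a negative serving — not a feasible corner.
banana + strawberries: intersection lies outside the first quadrant.
spinach + strawberries with both targets exact would need a negative amount; discard.
Cheapest feasible corner: $2.50.

$2.50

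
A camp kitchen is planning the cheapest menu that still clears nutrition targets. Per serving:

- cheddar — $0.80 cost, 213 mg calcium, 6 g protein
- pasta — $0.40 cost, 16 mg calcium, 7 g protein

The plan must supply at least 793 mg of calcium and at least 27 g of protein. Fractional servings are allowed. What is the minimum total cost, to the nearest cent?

$3.22

An LP optimum is at a vertex; with two nutrient constraints at most two foods are used. Check each candidate.
cheddar only: max(793/213, 27/6) = 4.5 servings → $3.60.
pasta only: max(793/16, 27/7) = 49.56 servings → $19.82.
cheddar + pasta with both tight: 3.67 servings and 0.7118 servings → $3.22.
Cheapest feasible corner: $3.22.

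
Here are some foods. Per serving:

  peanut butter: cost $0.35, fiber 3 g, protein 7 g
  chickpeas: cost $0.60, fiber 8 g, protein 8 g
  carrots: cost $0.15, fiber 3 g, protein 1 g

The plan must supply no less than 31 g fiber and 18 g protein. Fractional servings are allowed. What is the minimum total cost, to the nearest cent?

$1.81

At the optimum either one food covers both requirements or two foods hit both targets exactly; no other combination can be cheaper.
peanut butter only: max(31/3, 18/7) = 10.33 servings → $3.62.
chickpeas only: max(31/8, 18/8) = 3.875 servings → $2.33.
carrots only: max(31/3, 18/1) = 18 servings → $2.70.
peanut butter + chickpeas: intersection lies outside the first quadrant.
peanut butter + carrots with both tight: 1.278 servings and 9.056 servings → $1.81.
chickpeas + carrots with both tight: 1.438 servings and 6.5 servings → $1.84.
Cheapest feasible corner: $1.81.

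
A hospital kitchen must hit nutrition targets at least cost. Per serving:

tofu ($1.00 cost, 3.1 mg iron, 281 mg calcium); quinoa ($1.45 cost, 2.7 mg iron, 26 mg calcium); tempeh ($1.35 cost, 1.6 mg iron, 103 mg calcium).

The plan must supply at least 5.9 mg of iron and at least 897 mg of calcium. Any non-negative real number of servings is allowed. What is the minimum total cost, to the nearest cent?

$3.19

This is a tiny linear program; its minimum lies at a vertex of the feasible set. List the vertices and price them.
tofu only: max(5.9/3.1, 897/281) = 3.192 servings → $3.19.
quinoa only: max(5.9/2.7, 897/26) = 34.5 servings → $50.02.
tempeh only: max(5.9/1.6, 897/103) = 8.709 servings → $11.76.
tofu + quinoa: the both-tight solution has a negative serving — not a feasible corner.
tofu + tempeh: intersection lies outside the first quadrant.
quinoa + tempeh: the both-tight solution has a negative serving — not a feasible corner.
The minimum over all feasible corners is $3.19.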